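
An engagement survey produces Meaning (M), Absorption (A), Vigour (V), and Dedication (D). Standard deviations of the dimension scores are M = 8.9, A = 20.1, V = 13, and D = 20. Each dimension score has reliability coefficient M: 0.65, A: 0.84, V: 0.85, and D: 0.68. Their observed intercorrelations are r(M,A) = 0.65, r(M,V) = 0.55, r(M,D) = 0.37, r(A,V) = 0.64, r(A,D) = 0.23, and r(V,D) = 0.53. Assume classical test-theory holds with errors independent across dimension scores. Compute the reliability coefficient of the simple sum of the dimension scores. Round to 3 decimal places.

0.895

Var(M+A+V+D) = 8.9² + 20.1² + 13² + 20² + 2·[8.9·20.1·0.65 + 8.9·13·0.55 + 8.9·20·0.37 + 20.1·13·0.64 + 20.1·20·0.23 + 13·20·0.53] = 1052.22 + 1286.53 = 2338.75.
Under uncorrelated errors the observed covariances equal the true-score covariances, so only the own-variance terms attenuate.
True-score variance = [8.9²·0.65 + 20.1²·0.84 + 13²·0.85 + 20²·0.68] + 1286.53 = 806.505 + 1286.53 = 2093.04.
Reliability = 2093.04 / 2338.75 = 0.895.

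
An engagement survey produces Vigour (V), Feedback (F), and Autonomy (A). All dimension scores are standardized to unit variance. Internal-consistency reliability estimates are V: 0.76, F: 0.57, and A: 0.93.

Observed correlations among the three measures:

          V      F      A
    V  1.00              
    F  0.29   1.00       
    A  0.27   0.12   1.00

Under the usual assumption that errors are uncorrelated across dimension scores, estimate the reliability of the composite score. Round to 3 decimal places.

0.830

Var(V+F+A) = 3 + 2·[0.29 + 0.27 + 0.12] = 3 + 1.36 = 4.36.
Because errors are independent across components, Cov(Tᵢ,Tⱼ) = Cov(Xᵢ,Xⱼ); the off-diagonal part of the true-score variance is the same as above.
True-score variance = [0.76 + 0.57 + 0.93] + 1.36 = 2.26 + 1.36 = 3.62.
Reliability = 3.62 / 4.36 = 0.830.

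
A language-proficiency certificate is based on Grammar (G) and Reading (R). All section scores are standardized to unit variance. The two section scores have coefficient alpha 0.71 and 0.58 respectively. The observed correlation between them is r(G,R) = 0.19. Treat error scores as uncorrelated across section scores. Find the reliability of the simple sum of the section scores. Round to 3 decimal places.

Var(G+R) = 2 + 2·[0.19] = 2 + 0.38 = 2.38.
Because errors are independent across components, Cov(Tᵢ,Tⱼ) = Cov(Xᵢ,Xⱼ); the off-diagonal part of the true-score variance is the same as above.
True-score variance = [0.71 + 0.58] + 0.38 = 1.29 + 0.38 = 1.67.
Reliability = 1.67 / 2.38 = 0.702.

0.702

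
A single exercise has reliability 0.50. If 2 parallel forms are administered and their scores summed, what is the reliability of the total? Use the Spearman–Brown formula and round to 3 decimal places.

0.667

ρ_k = kρ / (1 + (k−1)ρ) = 2·0.50 / (1 + 1·0.50) = 1.000 / 1.500 = 0.667.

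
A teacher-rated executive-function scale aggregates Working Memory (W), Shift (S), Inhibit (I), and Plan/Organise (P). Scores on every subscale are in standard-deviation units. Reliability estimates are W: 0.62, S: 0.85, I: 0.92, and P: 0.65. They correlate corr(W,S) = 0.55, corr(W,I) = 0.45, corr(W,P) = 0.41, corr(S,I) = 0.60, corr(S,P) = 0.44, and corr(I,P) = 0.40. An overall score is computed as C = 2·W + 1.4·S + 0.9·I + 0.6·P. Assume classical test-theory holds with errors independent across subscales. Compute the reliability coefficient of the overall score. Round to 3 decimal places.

Var(C) = 2² + 1.4² + 0.9² + 0.6² + 2·[2.8·0.55 + 1.8·0.45 + 1.2·0.41 + 1.26·0.60 + 0.84·0.44 + 0.54·0.40] = 7.13 + 8.3672 = 15.4972.
Under uncorrelated errors the observed covariances equal the true-score covariances, so only the own-variance terms attenuate.
True-score variance = [2²·0.62 + 1.4²·0.85 + 0.9²·0.92 + 0.6²·0.65] + 8.3672 = 5.1252 + 8.3672 = 13.4924.
Reliability = 13.4924 / 15.4972 = 0.871.

0.871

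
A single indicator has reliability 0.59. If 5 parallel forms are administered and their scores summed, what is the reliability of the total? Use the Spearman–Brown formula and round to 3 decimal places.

ρ_k = kρ / (1 + (k−1)ρ) = 5·0.59 / (1 + 4·0.59) = 2.950 / 3.360 = 0.878.

0.878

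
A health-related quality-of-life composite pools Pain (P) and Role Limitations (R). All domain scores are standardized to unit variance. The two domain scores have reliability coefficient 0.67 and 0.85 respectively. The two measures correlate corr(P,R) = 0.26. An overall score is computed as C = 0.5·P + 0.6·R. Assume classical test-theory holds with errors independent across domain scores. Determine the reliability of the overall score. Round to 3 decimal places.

0.822

Var(C) = 0.5² + 0.6² + 2·[0.3·0.26] = 0.61 + 0.156 = 0.766.
Because errors are independent across components, Cov(Tᵢ,Tⱼ) = Cov(Xᵢ,Xⱼ); the off-diagonal part of the true-score variance is the same as above.
True-score variance = [0.5²·0.67 + 0.6²·0.85] + 0.156 = 0.4735 + 0.156 = 0.6295.
Reliability = 0.6295 / 0.766 = 0.822.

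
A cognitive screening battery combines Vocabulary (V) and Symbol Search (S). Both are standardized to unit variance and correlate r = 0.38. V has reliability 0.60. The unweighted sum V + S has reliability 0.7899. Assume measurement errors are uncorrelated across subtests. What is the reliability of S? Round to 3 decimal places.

Var(V+S) = 2 + 2·0.38 = 2.760.
True-score variance = ρ_V + ρ_S + 2·0.38, so 0.7899 = (0.60 + ρ_S + 0.76) / 2.760.
ρ_S = 0.7899·2.760 − 0.60 − 0.76 = 0.820.

0.820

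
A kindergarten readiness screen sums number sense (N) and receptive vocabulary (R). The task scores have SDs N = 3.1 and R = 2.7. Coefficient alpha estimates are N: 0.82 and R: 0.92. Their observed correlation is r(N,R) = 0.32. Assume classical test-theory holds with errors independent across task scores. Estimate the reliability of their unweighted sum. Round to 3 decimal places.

Var(N+R) = 3.1² + 2.7² + 2·[3.1·2.7·0.32] = 16.9 + 5.3568 = 22.2568.
Under uncorrelated errors the observed covariances equal the true-score covariances, so only the own-variance terms attenuate.
True-score variance = [3.1²·0.82 + 2.7²·0.92] + 5.3568 = 14.587 + 5.3568 = 19.9438.
Reliability = 19.9438 / 22.2568 = 0.896.

0.896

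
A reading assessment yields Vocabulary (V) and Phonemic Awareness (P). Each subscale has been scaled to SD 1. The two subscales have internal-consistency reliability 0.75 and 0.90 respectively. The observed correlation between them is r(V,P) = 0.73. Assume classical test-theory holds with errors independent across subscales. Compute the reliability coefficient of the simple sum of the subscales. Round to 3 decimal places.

Var(V+P) = 2 + 2·[0.73] = 2 + 1.46 = 3.46.
Under uncorrelated errors the observed covariances equal the true-score covariances, so only the own-variance terms attenuate.
True-score variance = [0.75 + 0.90] + 1.46 = 1.65 + 1.46 = 3.11.
Reliability = 3.11 / 3.46 = 0.899.

0.899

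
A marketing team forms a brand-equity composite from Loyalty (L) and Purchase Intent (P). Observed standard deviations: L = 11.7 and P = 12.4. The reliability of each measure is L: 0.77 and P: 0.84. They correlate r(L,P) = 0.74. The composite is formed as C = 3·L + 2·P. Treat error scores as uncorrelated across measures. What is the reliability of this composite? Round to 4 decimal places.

Var(C) = 3²·11.7² + 2²·12.4² + 2·[6·11.7·12.4·0.74] = 1847.05 + 1288.31 = 3135.36.
Under uncorrelated errors the observed covariances equal the true-score covariances, so only the own-variance terms attenuate.
True-score variance = [3²·11.7²·0.77 + 2²·12.4²·0.84] + 1288.31 = 1465.28 + 1288.31 = 2753.59.
Reliability = 2753.59 / 3135.36 = 0.8782.

0.8782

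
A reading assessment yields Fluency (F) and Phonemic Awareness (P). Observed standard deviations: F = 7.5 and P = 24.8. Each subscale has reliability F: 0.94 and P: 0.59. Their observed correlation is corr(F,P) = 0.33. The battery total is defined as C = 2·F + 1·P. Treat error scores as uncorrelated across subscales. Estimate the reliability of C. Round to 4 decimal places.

0.7553

Var(C) = 2²·7.5² + 24.8² + 2·[2·7.5·24.8·0.33] = 840.04 + 245.52 = 1085.56.
Because errors are independent across components, Cov(Tᵢ,Tⱼ) = Cov(Xᵢ,Xⱼ); the off-diagonal part of the true-score variance is the same as above.
True-score variance = [2²·7.5²·0.94 + 24.8²·0.59] + 245.52 = 574.374 + 245.52 = 819.894.
Reliability = 819.894 / 1085.56 = 0.7553.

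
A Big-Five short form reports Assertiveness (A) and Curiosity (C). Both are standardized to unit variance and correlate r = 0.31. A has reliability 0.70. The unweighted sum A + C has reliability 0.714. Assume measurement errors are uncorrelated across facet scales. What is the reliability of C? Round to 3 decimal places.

Var(A+C) = 2 + 2·0.31 = 2.620.
True-score variance = ρ_A + ρ_C + 2·0.31, so 0.714 = (0.70 + ρ_C + 0.62) / 2.620.
ρ_C = 0.714·2.620 − 0.70 − 0.62 = 0.551.

0.551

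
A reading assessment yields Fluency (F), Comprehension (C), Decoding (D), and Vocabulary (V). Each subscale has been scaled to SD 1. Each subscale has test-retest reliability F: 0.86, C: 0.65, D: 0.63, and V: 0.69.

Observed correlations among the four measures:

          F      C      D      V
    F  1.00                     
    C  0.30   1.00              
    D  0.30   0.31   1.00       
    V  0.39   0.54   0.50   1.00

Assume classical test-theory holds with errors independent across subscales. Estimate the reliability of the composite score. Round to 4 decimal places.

0.8652

Var(F+C+D+V) = 4 + 2·[0.30 + 0.30 + 0.39 + 0.31 + 0.54 + 0.50] = 4 + 4.68 = 8.68.
Because errors are independent across components, Cov(Tᵢ,Tⱼ) = Cov(Xᵢ,Xⱼ); the off-diagonal part of the true-score variance is the same as above.
True-score variance = [0.86 + 0.65 + 0.63 + 0.69] + 4.68 = 2.83 + 4.68 = 7.51.
Reliability = 7.51 / 8.68 = 0.8652.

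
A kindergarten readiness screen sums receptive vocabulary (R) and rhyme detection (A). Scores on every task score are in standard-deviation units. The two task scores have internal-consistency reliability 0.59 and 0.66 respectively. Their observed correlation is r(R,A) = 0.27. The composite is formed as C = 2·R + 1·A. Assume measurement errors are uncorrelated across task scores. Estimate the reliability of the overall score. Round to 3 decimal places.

0.674

Var(C) = 2² + 1 + 2·[2·0.27] = 5 + 1.08 = 6.08.
With uncorrelated errors the cross-covariances are all true-score covariance, so they carry over unchanged; only the diagonal terms shrink to ρᵢσᵢ².
True-score variance = [2²·0.59 + 0.66] + 1.08 = 3.02 + 1.08 = 4.1.
Reliability = 4.1 / 6.08 = 0.674.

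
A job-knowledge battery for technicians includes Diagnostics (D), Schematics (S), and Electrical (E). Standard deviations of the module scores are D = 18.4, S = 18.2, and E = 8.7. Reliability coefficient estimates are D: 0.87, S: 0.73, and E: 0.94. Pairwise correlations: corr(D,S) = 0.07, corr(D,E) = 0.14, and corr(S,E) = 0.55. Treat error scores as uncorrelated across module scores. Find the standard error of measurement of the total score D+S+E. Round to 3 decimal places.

11.747

Var(total) = 745.49 + 265.88 = 1011.37.
True-score variance = 607.501 + 265.88 = 873.381, so reliability = 0.8636.
Error variance = 1011.37 − 873.381 = 137.989; SEM = √137.989 = 11.747.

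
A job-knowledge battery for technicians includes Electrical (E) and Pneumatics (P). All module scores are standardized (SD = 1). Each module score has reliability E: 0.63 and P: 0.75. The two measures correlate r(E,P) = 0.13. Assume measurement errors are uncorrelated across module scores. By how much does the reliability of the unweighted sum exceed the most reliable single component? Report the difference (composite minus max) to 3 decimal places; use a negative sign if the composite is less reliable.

-0.024

Var(sum) = 2 + 0.26 = 2.26; true-score variance = 1.38 + 0.26 = 1.64; composite reliability = 0.7257.
Max component reliability = 0.7500.
Difference = 0.7257 − 0.7500 = -0.024.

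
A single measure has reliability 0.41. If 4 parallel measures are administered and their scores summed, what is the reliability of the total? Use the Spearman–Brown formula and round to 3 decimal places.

0.735

ρ_k = kρ / (1 + (k−1)ρ) = 4·0.41 / (1 + 3·0.41) = 1.640 / 2.230 = 0.735.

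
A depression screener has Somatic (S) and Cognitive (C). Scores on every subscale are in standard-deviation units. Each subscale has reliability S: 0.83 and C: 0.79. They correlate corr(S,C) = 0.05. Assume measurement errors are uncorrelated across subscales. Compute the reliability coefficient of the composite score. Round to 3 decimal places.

Var(S+C) = 2 + 2·[0.05] = 2 + 0.1 = 2.1.
With uncorrelated errors the cross-covariances are all true-score covariance, so they carry over unchanged; only the diagonal terms shrink to ρᵢσᵢ².
True-score variance = [0.83 + 0.79] + 0.1 = 1.62 + 0.1 = 1.72.
Reliability = 1.72 / 2.1 = 0.819.

0.819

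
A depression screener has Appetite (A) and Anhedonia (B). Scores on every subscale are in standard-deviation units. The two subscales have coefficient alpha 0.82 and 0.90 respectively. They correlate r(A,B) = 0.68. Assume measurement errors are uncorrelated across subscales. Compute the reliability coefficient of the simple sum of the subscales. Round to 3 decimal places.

0.917

Var(A+B) = 2 + 2·[0.68] = 2 + 1.36 = 3.36.
Under uncorrelated errors the observed covariances equal the true-score covariances, so only the own-variance terms attenuate.
True-score variance = [0.82 + 0.90] + 1.36 = 1.72 + 1.36 = 3.08.
Reliability = 3.08 / 3.36 = 0.917.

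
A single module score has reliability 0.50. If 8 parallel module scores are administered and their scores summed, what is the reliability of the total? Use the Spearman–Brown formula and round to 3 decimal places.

ρ_k = kρ / (1 + (k−1)ρ) = 8·0.50 / (1 + 7·0.50) = 4.000 / 4.500 = 0.889.

0.889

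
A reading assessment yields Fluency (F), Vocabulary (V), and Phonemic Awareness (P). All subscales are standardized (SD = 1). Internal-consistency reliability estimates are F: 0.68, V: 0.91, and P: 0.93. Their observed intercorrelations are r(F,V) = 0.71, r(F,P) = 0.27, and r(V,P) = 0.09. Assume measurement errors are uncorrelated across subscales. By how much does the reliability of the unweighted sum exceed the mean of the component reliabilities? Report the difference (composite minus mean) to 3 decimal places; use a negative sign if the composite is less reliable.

0.067

Var(sum) = 3 + 2.14 = 5.14; true-score variance = 2.52 + 2.14 = 4.66; composite reliability = 0.9066.
Mean component reliability = 0.8400.
Difference = 0.9066 − 0.8400 = 0.067.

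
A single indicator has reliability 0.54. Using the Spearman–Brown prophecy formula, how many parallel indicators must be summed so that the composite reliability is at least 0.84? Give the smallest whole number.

k ≥ ρ*(1−ρ₁)/(ρ₁(1−ρ*)) = 0.84·0.46 / (0.54·0.16) = 4.472.
Smallest integer k = 5.

5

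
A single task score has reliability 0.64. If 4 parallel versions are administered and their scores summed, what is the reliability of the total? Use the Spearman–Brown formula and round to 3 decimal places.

ρ_k = kρ / (1 + (k−1)ρ) = 4·0.64 / (1 + 3·0.64) = 2.560 / 2.920 = 0.877.

0.877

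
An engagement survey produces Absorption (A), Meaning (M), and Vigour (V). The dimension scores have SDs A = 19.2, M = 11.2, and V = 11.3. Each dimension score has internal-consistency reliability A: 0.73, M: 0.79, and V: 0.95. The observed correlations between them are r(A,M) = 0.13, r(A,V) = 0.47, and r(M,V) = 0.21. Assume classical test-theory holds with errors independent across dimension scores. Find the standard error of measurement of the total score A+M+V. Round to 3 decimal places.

Var(total) = 621.77 + 313.008 = 934.778.
True-score variance = 489.51 + 313.008 = 802.518, so reliability = 0.8585.
Error variance = 934.778 − 802.518 = 132.26; SEM = √132.26 = 11.500.

11.500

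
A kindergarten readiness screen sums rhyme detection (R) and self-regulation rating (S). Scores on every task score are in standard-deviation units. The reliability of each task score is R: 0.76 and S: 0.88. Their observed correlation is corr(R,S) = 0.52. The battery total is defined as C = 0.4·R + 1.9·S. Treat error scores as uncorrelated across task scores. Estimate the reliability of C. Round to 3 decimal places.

0.897

Var(C) = 0.4² + 1.9² + 2·[0.76·0.52] = 3.77 + 0.7904 = 4.5604.
With uncorrelated errors the cross-covariances are all true-score covariance, so they carry over unchanged; only the diagonal terms shrink to ρᵢσᵢ².
True-score variance = [0.4²·0.76 + 1.9²·0.88] + 0.7904 = 3.2984 + 0.7904 = 4.0888.
Reliability = 4.0888 / 4.5604 = 0.897.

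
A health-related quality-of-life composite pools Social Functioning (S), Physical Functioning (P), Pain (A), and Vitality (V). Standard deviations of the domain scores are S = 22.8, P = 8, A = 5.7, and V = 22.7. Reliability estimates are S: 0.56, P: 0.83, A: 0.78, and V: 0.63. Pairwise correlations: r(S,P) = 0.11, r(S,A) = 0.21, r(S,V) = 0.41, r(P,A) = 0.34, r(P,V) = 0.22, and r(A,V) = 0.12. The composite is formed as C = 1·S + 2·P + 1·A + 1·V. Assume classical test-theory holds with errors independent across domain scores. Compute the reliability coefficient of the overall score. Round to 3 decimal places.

Var(C) = 22.8² + 2²·8² + 5.7² + 22.7² + 2·[2·22.8·8·0.11 + 22.8·5.7·0.21 + 22.8·22.7·0.41 + 2·8·5.7·0.34 + 2·8·22.7·0.22 + 5.7·22.7·0.12] = 1323.62 + 812.116 = 2135.74.
Under uncorrelated errors the observed covariances equal the true-score covariances, so only the own-variance terms attenuate.
True-score variance = [22.8²·0.56 + 2²·8²·0.83 + 5.7²·0.78 + 22.7²·0.63] + 812.116 = 853.565 + 812.116 = 1665.68.
Reliability = 1665.68 / 2135.74 = 0.780.

0.780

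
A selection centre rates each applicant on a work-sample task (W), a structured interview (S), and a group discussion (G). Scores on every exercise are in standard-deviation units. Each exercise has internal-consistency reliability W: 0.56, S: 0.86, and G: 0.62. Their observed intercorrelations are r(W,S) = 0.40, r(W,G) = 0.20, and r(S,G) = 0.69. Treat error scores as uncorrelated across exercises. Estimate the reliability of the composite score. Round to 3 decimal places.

Var(W+S+G) = 3 + 2·[0.40 + 0.20 + 0.69] = 3 + 2.58 = 5.58.
Because errors are independent across components, Cov(Tᵢ,Tⱼ) = Cov(Xᵢ,Xⱼ); the off-diagonal part of the true-score variance is the same as above.
True-score variance = [0.56 + 0.86 + 0.62] + 2.58 = 2.04 + 2.58 = 4.62.
Reliability = 4.62 / 5.58 = 0.828.

0.828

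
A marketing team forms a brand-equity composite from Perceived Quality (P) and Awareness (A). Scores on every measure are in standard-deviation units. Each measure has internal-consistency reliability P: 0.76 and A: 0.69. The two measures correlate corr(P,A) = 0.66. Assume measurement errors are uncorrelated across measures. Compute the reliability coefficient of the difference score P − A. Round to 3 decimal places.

0.191

Var(P−A) = 1 + 1 − 2·0.66 = 2 − 1.32 = 0.68.
Under uncorrelated errors the observed covariances equal the true-score covariances, so only the own-variance terms attenuate.
True-score variance = [0.76 + 0.69] − 1.32 = 1.45 − 1.32 = 0.13.
Reliability = 0.13 / 0.68 = 0.191.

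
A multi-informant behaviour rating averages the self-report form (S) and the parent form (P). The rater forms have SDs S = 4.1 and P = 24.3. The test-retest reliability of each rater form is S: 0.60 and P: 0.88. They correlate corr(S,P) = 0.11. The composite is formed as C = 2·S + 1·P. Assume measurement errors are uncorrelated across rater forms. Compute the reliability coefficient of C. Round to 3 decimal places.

0.861

Var(C) = 2²·4.1² + 24.3² + 2·[2·4.1·24.3·0.11] = 657.73 + 43.8372 = 701.567.
Because errors are independent across components, Cov(Tᵢ,Tⱼ) = Cov(Xᵢ,Xⱼ); the off-diagonal part of the true-score variance is the same as above.
True-score variance = [2²·4.1²·0.60 + 24.3²·0.88] + 43.8372 = 559.975 + 43.8372 = 603.812.
Reliability = 603.812 / 701.567 = 0.861.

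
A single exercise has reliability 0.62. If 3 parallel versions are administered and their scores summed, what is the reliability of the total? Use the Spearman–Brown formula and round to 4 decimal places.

ρ_k = kρ / (1 + (k−1)ρ) = 3·0.62 / (1 + 2·0.62) = 1.860 / 2.240 = 0.8304.

0.8304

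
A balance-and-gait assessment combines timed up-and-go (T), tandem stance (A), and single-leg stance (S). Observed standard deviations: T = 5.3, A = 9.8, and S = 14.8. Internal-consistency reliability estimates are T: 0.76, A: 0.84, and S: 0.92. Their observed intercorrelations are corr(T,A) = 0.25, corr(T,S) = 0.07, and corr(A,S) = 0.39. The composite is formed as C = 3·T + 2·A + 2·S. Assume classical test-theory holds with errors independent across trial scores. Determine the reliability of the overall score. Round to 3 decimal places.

0.912

Var(C) = 3²·5.3² + 2²·9.8² + 2²·14.8² + 2·[6·5.3·9.8·0.25 + 6·5.3·14.8·0.07 + 4·9.8·14.8·0.39] = 1513.13 + 674.234 = 2187.36.
Because errors are independent across components, Cov(Tᵢ,Tⱼ) = Cov(Xᵢ,Xⱼ); the off-diagonal part of the true-score variance is the same as above.
True-score variance = [3²·5.3²·0.76 + 2²·9.8²·0.84 + 2²·14.8²·0.92] + 674.234 = 1320.9 + 674.234 = 1995.13.
Reliability = 1995.13 / 2187.36 = 0.912.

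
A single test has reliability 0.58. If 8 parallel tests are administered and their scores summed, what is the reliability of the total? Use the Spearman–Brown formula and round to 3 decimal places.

0.917

ρ_k = kρ / (1 + (k−1)ρ) = 8·0.58 / (1 + 7·0.58) = 4.640 / 5.060 = 0.917.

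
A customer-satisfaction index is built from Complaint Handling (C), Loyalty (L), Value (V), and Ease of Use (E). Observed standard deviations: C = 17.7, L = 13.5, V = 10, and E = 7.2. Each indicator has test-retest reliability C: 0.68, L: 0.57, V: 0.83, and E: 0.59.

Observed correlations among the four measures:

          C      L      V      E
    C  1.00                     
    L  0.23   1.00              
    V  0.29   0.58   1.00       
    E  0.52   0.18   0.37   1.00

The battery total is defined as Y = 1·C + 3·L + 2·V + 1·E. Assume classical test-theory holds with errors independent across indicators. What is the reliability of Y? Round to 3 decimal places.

Var(Y) = 17.7² + 3²·13.5² + 2²·10² + 7.2² + 2·[3·17.7·13.5·0.23 + 2·17.7·10·0.29 + 17.7·7.2·0.52 + 6·13.5·10·0.58 + 3·13.5·7.2·0.18 + 2·10·7.2·0.37] = 2405.38 + 1818.74 = 4224.12.
With uncorrelated errors the cross-covariances are all true-score covariance, so they carry over unchanged; only the diagonal terms shrink to ρᵢσᵢ².
True-score variance = [17.7²·0.68 + 3²·13.5²·0.57 + 2²·10²·0.83 + 7.2²·0.59] + 1818.74 = 1510.57 + 1818.74 = 3329.31.
Reliability = 3329.31 / 4224.12 = 0.788.

0.788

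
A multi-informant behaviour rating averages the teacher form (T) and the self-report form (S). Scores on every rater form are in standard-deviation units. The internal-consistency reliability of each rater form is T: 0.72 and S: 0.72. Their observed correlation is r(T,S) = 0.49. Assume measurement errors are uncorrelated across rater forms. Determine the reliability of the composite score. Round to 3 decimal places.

0.812

Var(T+S) = 2 + 2·[0.49] = 2 + 0.98 = 2.98.
Under uncorrelated errors the observed covariances equal the true-score covariances, so only the own-variance terms attenuate.
True-score variance = [0.72 + 0.72] + 0.98 = 1.44 + 0.98 = 2.42.
Reliability = 2.42 / 2.98 = 0.812.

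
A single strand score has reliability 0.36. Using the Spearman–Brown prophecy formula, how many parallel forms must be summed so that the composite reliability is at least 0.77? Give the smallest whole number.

k ≥ ρ*(1−ρ₁)/(ρ₁(1−ρ*)) = 0.77·0.64 / (0.36·0.23) = 5.952.
Smallest integer k = 6.

6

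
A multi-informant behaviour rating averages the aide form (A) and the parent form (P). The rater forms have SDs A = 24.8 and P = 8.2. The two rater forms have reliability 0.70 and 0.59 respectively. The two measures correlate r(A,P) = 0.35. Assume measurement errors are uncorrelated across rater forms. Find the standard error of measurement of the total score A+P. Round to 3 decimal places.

Var(total) = 682.28 + 142.352 = 824.632.
True-score variance = 470.2 + 142.352 = 612.552, so reliability = 0.7428.
Error variance = 824.632 − 612.552 = 212.08; SEM = √212.08 = 14.563.

14.563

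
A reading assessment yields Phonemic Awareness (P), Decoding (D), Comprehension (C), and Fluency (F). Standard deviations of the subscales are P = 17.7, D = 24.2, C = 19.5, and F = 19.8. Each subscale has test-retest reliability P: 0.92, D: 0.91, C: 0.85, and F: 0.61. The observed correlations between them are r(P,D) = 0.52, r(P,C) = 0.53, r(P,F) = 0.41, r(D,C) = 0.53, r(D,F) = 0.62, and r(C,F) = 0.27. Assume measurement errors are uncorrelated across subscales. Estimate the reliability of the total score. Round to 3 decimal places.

Var(P+D+C+F) = 17.7² + 24.2² + 19.5² + 19.8² + 2·[17.7·24.2·0.52 + 17.7·19.5·0.53 + 17.7·19.8·0.41 + 24.2·19.5·0.53 + 24.2·19.8·0.62 + 19.5·19.8·0.27] = 1671.22 + 2401.58 = 4072.8.
With uncorrelated errors the cross-covariances are all true-score covariance, so they carry over unchanged; only the diagonal terms shrink to ρᵢσᵢ².
True-score variance = [17.7²·0.92 + 24.2²·0.91 + 19.5²·0.85 + 19.8²·0.61] + 2401.58 = 1383.52 + 2401.58 = 3785.09.
Reliability = 3785.09 / 4072.8 = 0.929.

0.929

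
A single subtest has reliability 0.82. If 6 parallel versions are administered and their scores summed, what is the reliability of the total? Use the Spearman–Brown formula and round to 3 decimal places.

0.965

ρ_k = kρ / (1 + (k−1)ρ) = 6·0.82 / (1 + 5·0.82) = 4.920 / 5.100 = 0.965.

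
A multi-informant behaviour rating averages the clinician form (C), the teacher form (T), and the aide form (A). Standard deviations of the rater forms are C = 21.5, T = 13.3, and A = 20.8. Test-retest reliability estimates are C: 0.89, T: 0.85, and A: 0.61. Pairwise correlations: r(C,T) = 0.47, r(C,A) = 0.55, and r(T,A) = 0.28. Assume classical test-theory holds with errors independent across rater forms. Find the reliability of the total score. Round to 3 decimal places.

0.876

Var(C+T+A) = 21.5² + 13.3² + 20.8² + 2·[21.5·13.3·0.47 + 21.5·20.8·0.55 + 13.3·20.8·0.28] = 1071.78 + 915.631 = 1987.41.
Under uncorrelated errors the observed covariances equal the true-score covariances, so only the own-variance terms attenuate.
True-score variance = [21.5²·0.89 + 13.3²·0.85 + 20.8²·0.61] + 915.631 = 825.669 + 915.631 = 1741.3.
Reliability = 1741.3 / 1987.41 = 0.876.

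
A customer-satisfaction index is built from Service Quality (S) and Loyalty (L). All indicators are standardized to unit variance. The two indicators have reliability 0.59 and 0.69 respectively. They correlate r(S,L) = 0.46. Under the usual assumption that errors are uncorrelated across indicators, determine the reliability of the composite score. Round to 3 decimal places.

0.753

Var(S+L) = 2 + 2·[0.46] = 2 + 0.92 = 2.92.
Because errors are independent across components, Cov(Tᵢ,Tⱼ) = Cov(Xᵢ,Xⱼ); the off-diagonal part of the true-score variance is the same as above.
True-score variance = [0.59 + 0.69] + 0.92 = 1.28 + 0.92 = 2.2.
Reliability = 2.2 / 2.92 = 0.753.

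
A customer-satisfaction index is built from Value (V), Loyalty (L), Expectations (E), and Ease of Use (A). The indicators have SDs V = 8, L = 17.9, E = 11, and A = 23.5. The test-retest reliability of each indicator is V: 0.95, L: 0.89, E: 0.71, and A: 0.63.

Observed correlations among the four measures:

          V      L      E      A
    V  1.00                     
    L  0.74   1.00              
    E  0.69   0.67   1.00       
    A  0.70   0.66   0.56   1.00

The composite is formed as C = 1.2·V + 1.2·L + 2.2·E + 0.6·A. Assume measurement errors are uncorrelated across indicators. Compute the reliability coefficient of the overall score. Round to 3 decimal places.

Var(C) = 1.2²·8² + 1.2²·17.9² + 2.2²·11² + 0.6²·23.5² + 2·[1.44·8·17.9·0.74 + 2.64·8·11·0.69 + 0.72·8·23.5·0.70 + 2.64·17.9·11·0.67 + 0.72·17.9·23.5·0.66 + 1.32·11·23.5·0.56] = 1338 + 2293.8 = 3631.8.
With uncorrelated errors the cross-covariances are all true-score covariance, so they carry over unchanged; only the diagonal terms shrink to ρᵢσᵢ².
True-score variance = [1.2²·8²·0.95 + 1.2²·17.9²·0.89 + 2.2²·11²·0.71 + 0.6²·23.5²·0.63] + 2293.8 = 1039.24 + 2293.8 = 3333.04.
Reliability = 3333.04 / 3631.8 = 0.918.

0.918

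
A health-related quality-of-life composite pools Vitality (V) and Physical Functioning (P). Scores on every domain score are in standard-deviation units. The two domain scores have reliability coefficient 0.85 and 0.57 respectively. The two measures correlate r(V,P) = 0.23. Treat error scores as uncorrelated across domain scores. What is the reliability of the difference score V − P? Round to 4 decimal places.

0.6234

Var(V−P) = 1 + 1 − 2·0.23 = 2 − 0.46 = 1.54.
Because errors are independent across components, Cov(Tᵢ,Tⱼ) = Cov(Xᵢ,Xⱼ); the off-diagonal part of the true-score variance is the same as above.
True-score variance = [0.85 + 0.57] − 0.46 = 1.42 − 0.46 = 0.96.
Reliability = 0.96 / 1.54 = 0.6234.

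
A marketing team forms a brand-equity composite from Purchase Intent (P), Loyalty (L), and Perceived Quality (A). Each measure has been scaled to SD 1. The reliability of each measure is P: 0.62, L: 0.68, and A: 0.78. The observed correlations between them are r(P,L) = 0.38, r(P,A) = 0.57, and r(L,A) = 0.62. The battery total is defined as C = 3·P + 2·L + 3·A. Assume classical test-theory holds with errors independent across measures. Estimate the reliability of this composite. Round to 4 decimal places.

0.8491

Var(C) = 3² + 2² + 3² + 2·[6·0.38 + 9·0.57 + 6·0.62] = 22 + 22.26 = 44.26.
Because errors are independent across components, Cov(Tᵢ,Tⱼ) = Cov(Xᵢ,Xⱼ); the off-diagonal part of the true-score variance is the same as above.
True-score variance = [3²·0.62 + 2²·0.68 + 3²·0.78] + 22.26 = 15.32 + 22.26 = 37.58.
Reliability = 37.58 / 44.26 = 0.8491.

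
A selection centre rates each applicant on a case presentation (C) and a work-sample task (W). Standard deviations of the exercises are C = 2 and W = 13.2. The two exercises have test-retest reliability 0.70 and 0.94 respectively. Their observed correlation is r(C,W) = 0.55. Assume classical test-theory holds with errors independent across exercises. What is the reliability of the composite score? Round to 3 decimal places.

Var(C+W) = 2² + 13.2² + 2·[2·13.2·0.55] = 178.24 + 29.04 = 207.28.
Because errors are independent across components, Cov(Tᵢ,Tⱼ) = Cov(Xᵢ,Xⱼ); the off-diagonal part of the true-score variance is the same as above.
True-score variance = [2²·0.70 + 13.2²·0.94] + 29.04 = 166.586 + 29.04 = 195.626.
Reliability = 195.626 / 207.28 = 0.944.

0.944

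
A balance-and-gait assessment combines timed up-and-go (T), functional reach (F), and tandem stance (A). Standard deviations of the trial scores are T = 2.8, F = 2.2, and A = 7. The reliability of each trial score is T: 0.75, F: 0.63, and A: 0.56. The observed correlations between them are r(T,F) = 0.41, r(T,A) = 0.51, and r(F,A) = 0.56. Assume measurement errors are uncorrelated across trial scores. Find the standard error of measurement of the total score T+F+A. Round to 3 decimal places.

5.031

Var(total) = 61.68 + 42.2912 = 103.971.
True-score variance = 36.3692 + 42.2912 = 78.6604, so reliability = 0.7566.
Error variance = 103.971 − 78.6604 = 25.3108; SEM = √25.3108 = 5.031.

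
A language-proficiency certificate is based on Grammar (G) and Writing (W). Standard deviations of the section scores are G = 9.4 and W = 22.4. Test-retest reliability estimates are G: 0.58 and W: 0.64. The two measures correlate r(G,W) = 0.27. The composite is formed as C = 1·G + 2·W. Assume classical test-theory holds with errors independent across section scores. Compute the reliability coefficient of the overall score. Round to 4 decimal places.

0.6730

Var(C) = 9.4² + 2²·22.4² + 2·[2·9.4·22.4·0.27] = 2095.4 + 227.405 = 2322.8.
With uncorrelated errors the cross-covariances are all true-score covariance, so they carry over unchanged; only the diagonal terms shrink to ρᵢσᵢ².
True-score variance = [9.4²·0.58 + 2²·22.4²·0.64] + 227.405 = 1335.75 + 227.405 = 1563.16.
Reliability = 1563.16 / 2322.8 = 0.6730.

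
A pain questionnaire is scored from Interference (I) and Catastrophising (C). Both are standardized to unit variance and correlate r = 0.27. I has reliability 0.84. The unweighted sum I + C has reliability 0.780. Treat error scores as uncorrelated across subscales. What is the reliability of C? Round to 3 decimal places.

0.601

Var(I+C) = 2 + 2·0.27 = 2.540.
True-score variance = ρ_I + ρ_C + 2·0.27, so 0.780 = (0.84 + ρ_C + 0.54) / 2.540.
ρ_C = 0.780·2.540 − 0.84 − 0.54 = 0.601.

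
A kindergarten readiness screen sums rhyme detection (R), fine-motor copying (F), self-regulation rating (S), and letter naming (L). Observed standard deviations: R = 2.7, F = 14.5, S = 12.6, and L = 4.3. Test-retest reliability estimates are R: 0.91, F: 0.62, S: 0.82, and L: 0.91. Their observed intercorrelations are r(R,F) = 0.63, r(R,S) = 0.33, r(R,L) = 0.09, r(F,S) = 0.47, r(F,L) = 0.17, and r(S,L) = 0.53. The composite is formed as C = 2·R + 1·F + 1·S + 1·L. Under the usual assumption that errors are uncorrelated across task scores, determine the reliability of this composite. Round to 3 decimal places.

0.862

Var(C) = 2²·2.7² + 14.5² + 12.6² + 4.3² + 2·[2·2.7·14.5·0.63 + 2·2.7·12.6·0.33 + 2·2.7·4.3·0.09 + 14.5·12.6·0.47 + 14.5·4.3·0.17 + 12.6·4.3·0.53] = 416.66 + 398.112 = 814.772.
Under uncorrelated errors the observed covariances equal the true-score covariances, so only the own-variance terms attenuate.
True-score variance = [2²·2.7²·0.91 + 14.5²·0.62 + 12.6²·0.82 + 4.3²·0.91] + 398.112 = 303.9 + 398.112 = 702.011.
Reliability = 702.011 / 814.772 = 0.862.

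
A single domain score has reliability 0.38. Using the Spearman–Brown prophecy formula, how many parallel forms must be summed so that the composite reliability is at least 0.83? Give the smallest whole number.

k ≥ ρ*(1−ρ₁)/(ρ₁(1−ρ*)) = 0.83·0.62 / (0.38·0.17) = 7.966.
Smallest integer k = 8.

8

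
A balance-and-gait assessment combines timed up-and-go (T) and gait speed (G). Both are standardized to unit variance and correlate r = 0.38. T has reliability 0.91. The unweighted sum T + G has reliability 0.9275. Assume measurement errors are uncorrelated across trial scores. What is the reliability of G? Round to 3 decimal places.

Var(T+G) = 2 + 2·0.38 = 2.760.
True-score variance = ρ_T + ρ_G + 2·0.38, so 0.9275 = (0.91 + ρ_G + 0.76) / 2.760.
ρ_G = 0.9275·2.760 − 0.91 − 0.76 = 0.890.

0.890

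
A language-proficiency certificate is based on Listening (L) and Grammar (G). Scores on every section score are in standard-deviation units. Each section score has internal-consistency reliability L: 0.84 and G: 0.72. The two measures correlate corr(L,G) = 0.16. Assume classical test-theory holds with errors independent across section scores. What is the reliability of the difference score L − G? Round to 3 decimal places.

0.738

Var(L−G) = 1 + 1 − 2·0.16 = 2 − 0.32 = 1.68.
Under uncorrelated errors the observed covariances equal the true-score covariances, so only the own-variance terms attenuate.
True-score variance = [0.84 + 0.72] − 0.32 = 1.56 − 0.32 = 1.24.
Reliability = 1.24 / 1.68 = 0.738.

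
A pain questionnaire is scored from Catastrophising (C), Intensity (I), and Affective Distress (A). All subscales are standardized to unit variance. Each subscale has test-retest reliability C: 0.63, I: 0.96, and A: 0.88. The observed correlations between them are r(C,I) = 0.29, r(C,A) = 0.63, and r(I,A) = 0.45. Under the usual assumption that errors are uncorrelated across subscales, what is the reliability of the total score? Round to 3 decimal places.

Var(C+I+A) = 3 + 2·[0.29 + 0.63 + 0.45] = 3 + 2.74 = 5.74.
With uncorrelated errors the cross-covariances are all true-score covariance, so they carry over unchanged; only the diagonal terms shrink to ρᵢσᵢ².
True-score variance = [0.63 + 0.96 + 0.88] + 2.74 = 2.47 + 2.74 = 5.21.
Reliability = 5.21 / 5.74 = 0.908.

0.908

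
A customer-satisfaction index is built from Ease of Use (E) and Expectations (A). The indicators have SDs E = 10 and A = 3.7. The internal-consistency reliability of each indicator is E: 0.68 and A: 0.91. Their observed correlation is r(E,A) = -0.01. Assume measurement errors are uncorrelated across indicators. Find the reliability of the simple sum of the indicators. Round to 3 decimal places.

Var(E+A) = 10² + 3.7² + 2·[10·3.7·(-0.01)] = 113.69 − 0.74 = 112.95.
Under uncorrelated errors the observed covariances equal the true-score covariances, so only the own-variance terms attenuate.
True-score variance = [10²·0.68 + 3.7²·0.91] − 0.74 = 80.4579 − 0.74 = 79.7179.
Reliability = 79.7179 / 112.95 = 0.706.

0.706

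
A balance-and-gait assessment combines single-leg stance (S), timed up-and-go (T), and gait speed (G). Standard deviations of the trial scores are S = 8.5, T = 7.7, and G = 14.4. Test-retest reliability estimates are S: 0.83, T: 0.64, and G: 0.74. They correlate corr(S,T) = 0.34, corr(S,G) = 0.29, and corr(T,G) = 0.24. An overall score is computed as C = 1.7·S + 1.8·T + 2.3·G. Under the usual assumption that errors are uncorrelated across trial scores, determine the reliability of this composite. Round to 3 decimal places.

0.817

Var(C) = 1.7²·8.5² + 1.8²·7.7² + 2.3²·14.4² + 2·[3.06·8.5·7.7·0.34 + 3.91·8.5·14.4·0.29 + 4.14·7.7·14.4·0.24] = 1497.84 + 634.108 = 2131.94.
Under uncorrelated errors the observed covariances equal the true-score covariances, so only the own-variance terms attenuate.
True-score variance = [1.7²·8.5²·0.83 + 1.8²·7.7²·0.64 + 2.3²·14.4²·0.74] + 634.108 = 1107.98 + 634.108 = 1742.09.
Reliability = 1742.09 / 2131.94 = 0.817.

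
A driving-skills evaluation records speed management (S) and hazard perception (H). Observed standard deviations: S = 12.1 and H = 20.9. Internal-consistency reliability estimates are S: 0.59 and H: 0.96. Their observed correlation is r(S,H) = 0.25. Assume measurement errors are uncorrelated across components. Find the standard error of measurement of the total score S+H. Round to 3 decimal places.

8.803

Var(total) = 583.22 + 126.445 = 709.665.
True-score variance = 505.719 + 126.445 = 632.164, so reliability = 0.8908.
Error variance = 709.665 − 632.164 = 77.5005; SEM = √77.5005 = 8.803.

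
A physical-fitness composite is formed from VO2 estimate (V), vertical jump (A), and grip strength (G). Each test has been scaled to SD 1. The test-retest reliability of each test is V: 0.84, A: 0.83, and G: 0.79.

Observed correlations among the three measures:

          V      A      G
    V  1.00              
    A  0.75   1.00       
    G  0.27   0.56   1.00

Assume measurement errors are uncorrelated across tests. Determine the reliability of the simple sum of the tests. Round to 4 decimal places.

Var(V+A+G) = 3 + 2·[0.75 + 0.27 + 0.56] = 3 + 3.16 = 6.16.
With uncorrelated errors the cross-covariances are all true-score covariance, so they carry over unchanged; only the diagonal terms shrink to ρᵢσᵢ².
True-score variance = [0.84 + 0.83 + 0.79] + 3.16 = 2.46 + 3.16 = 5.62.
Reliability = 5.62 / 6.16 = 0.9123.

0.9123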